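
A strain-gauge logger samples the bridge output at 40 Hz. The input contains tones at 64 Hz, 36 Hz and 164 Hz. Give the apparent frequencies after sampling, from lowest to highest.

4 Hz, 16 Hz

fs/2 = 20 Hz.
64 Hz mod fs = 24 Hz.
24 Hz > fs/2 = 20 Hz, folds to fs − 24 Hz = 16 Hz.
36 Hz > fs/2 = 20 Hz, folds to fs − 36 Hz = 4 Hz.
164 Hz mod fs = 4 Hz.
4 Hz ≤ fs/2 = 20 Hz, appears at 4 Hz.
Distinct values: {4 Hz, 16 Hz}.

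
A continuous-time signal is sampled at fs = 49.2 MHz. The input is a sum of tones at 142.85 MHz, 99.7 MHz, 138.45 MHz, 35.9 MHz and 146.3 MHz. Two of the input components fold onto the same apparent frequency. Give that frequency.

1.3 MHz

fs/2 = 24.6 MHz.
142.85 MHz mod fs = 44.45 MHz.
44.45 MHz > fs/2 = 24.6 MHz, folds to fs − 44.45 MHz = 4.75 MHz.
99.7 MHz mod fs = 1.3 MHz.
1.3 MHz ≤ fs/2 = 24.6 MHz, appears at 1.3 MHz.
138.45 MHz mod fs = 40.05 MHz.
40.05 MHz > fs/2 = 24.6 MHz, folds to fs − 40.05 MHz = 9.15 MHz.
35.9 MHz > fs/2 = 24.6 MHz, folds to fs − 35.9 MHz = 13.3 MHz.
146.3 MHz mod fs = 47.9 MHz.
47.9 MHz > fs/2 = 24.6 MHz, folds to fs − 47.9 MHz = 1.3 MHz.
99.7 MHz and 146.3 MHz both map to 1.3 MHz.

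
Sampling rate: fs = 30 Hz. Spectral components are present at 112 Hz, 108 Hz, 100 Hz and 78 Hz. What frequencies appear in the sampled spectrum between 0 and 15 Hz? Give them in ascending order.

8 Hz, 10 Hz, 12 Hz

fs/2 = 15 Hz.
112 Hz mod fs = 22 Hz.
22 Hz > fs/2 = 15 Hz, folds to fs − 22 Hz = 8 Hz.
108 Hz mod fs = 18 Hz.
18 Hz > fs/2 = 15 Hz, folds to fs − 18 Hz = 12 Hz.
100 Hz mod fs = 10 Hz.
10 Hz ≤ fs/2 = 15 Hz, appears at 10 Hz.
78 Hz mod fs = 18 Hz.
18 Hz > fs/2 = 15 Hz, folds to fs − 18 Hz = 12 Hz.
Distinct values: {8 Hz, 10 Hz, 12 Hz}.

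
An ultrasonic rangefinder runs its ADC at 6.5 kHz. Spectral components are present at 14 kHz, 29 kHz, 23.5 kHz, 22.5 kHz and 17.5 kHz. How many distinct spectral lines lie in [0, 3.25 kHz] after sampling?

fs/2 = 3.25 kHz.
14 kHz mod fs = 1 kHz.
1 kHz ≤ fs/2 = 3.25 kHz, appears at 1 kHz.
29 kHz mod fs = 3 kHz.
3 kHz ≤ fs/2 = 3.25 kHz, appears at 3 kHz.
23.5 kHz mod fs = 4 kHz.
4 kHz > fs/2 = 3.25 kHz, folds to fs − 4 kHz = 2.5 kHz.
22.5 kHz mod fs = 3 kHz.
3 kHz ≤ fs/2 = 3.25 kHz, appears at 3 kHz.
17.5 kHz mod fs = 4.5 kHz.
4.5 kHz > fs/2 = 3.25 kHz, folds to fs − 4.5 kHz = 2 kHz.
Distinct values: {1 kHz, 2 kHz, 2.5 kHz, 3 kHz} → 4.

4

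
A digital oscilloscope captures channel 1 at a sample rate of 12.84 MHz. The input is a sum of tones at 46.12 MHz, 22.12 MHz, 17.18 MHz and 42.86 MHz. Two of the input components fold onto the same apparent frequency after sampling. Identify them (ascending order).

17.18 MHz, 42.86 MHz

fs/2 = 6.42 MHz.
46.12 MHz mod fs = 7.6 MHz.
7.6 MHz > fs/2 = 6.42 MHz, folds to fs − 7.6 MHz = 5.24 MHz.
22.12 MHz mod fs = 9.28 MHz.
9.28 MHz > fs/2 = 6.42 MHz, folds to fs − 9.28 MHz = 3.56 MHz.
17.18 MHz mod fs = 4.34 MHz.
4.34 MHz ≤ fs/2 = 6.42 MHz, appears at 4.34 MHz.
42.86 MHz mod fs = 4.34 MHz.
4.34 MHz ≤ fs/2 = 6.42 MHz, appears at 4.34 MHz.
17.18 MHz and 42.86 MHz both map to 4.34 MHz.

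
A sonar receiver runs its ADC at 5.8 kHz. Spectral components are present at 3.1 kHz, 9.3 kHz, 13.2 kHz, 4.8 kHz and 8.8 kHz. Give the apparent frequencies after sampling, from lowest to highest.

fs/2 = 2.9 kHz.
3.1 kHz > fs/2 = 2.9 kHz, folds to fs − 3.1 kHz = 2.7 kHz.
9.3 kHz mod fs = 3.5 kHz.
3.5 kHz > fs/2 = 2.9 kHz, folds to fs − 3.5 kHz = 2.3 kHz.
13.2 kHz mod fs = 1.6 kHz.
1.6 kHz ≤ fs/2 = 2.9 kHz, appears at 1.6 kHz.
4.8 kHz > fs/2 = 2.9 kHz, folds to fs − 4.8 kHz = 1 kHz.
8.8 kHz mod fs = 3 kHz.
3 kHz > fs/2 = 2.9 kHz, folds to fs − 3 kHz = 2.8 kHz.
Distinct values: {1 kHz, 1.6 kHz, 2.3 kHz, 2.7 kHz, 2.8 kHz}.

1 kHz, 1.6 kHz, 2.3 kHz, 2.7 kHz, 2.8 kHz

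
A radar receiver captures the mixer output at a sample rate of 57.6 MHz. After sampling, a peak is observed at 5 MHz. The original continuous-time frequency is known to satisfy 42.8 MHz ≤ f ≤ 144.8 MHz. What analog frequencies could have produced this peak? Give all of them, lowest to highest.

52.6 MHz, 62.6 MHz, 110.2 MHz, 120.2 MHz

Frequencies that alias to 5 MHz are k·fs ± 5 MHz for integer k ≥ 0.
k=0: 5 MHz.
k=1: 52.6 MHz, 62.6 MHz.
k=2: 110.2 MHz, 120.2 MHz.
k=3: 167.8 MHz, 177.8 MHz.
Within [42.8 MHz, 144.8 MHz]: 52.6 MHz, 62.6 MHz, 110.2 MHz, 120.2 MHz.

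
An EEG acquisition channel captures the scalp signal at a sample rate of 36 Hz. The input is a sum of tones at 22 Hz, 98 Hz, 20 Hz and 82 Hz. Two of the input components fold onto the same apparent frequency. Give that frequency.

10 Hz

fs/2 = 18 Hz.
22 Hz > fs/2 = 18 Hz, folds to fs − 22 Hz = 14 Hz.
98 Hz mod fs = 26 Hz.
26 Hz > fs/2 = 18 Hz, folds to fs − 26 Hz = 10 Hz.
20 Hz > fs/2 = 18 Hz, folds to fs − 20 Hz = 16 Hz.
82 Hz mod fs = 10 Hz.
10 Hz ≤ fs/2 = 18 Hz, appears at 10 Hz.
82 Hz and 98 Hz both map to 10 Hz.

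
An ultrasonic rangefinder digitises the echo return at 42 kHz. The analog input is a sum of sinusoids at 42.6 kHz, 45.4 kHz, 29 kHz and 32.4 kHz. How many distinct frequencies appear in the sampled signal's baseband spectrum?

fs/2 = 21 kHz.
42.6 kHz mod fs = 0.6 kHz.
0.6 kHz ≤ fs/2 = 21 kHz, appears at 0.6 kHz.
45.4 kHz mod fs = 3.4 kHz.
3.4 kHz ≤ fs/2 = 21 kHz, appears at 3.4 kHz.
29 kHz > fs/2 = 21 kHz, folds to fs − 29 kHz = 13 kHz.
32.4 kHz > fs/2 = 21 kHz, folds to fs − 32.4 kHz = 9.6 kHz.
Distinct values: {0.6 kHz, 3.4 kHz, 9.6 kHz, 13 kHz} → 4.

4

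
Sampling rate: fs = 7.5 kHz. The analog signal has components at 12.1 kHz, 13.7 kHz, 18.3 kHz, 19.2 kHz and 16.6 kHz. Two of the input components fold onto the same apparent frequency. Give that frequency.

fs/2 = 3.75 kHz.
12.1 kHz mod fs = 4.6 kHz.
4.6 kHz > fs/2 = 3.75 kHz, folds to fs − 4.6 kHz = 2.9 kHz.
13.7 kHz mod fs = 6.2 kHz.
6.2 kHz > fs/2 = 3.75 kHz, folds to fs − 6.2 kHz = 1.3 kHz.
18.3 kHz mod fs = 3.3 kHz.
3.3 kHz ≤ fs/2 = 3.75 kHz, appears at 3.3 kHz.
19.2 kHz mod fs = 4.2 kHz.
4.2 kHz > fs/2 = 3.75 kHz, folds to fs − 4.2 kHz = 3.3 kHz.
16.6 kHz mod fs = 1.6 kHz.
1.6 kHz ≤ fs/2 = 3.75 kHz, appears at 1.6 kHz.
18.3 kHz and 19.2 kHz both map to 3.3 kHz.

3.3 kHz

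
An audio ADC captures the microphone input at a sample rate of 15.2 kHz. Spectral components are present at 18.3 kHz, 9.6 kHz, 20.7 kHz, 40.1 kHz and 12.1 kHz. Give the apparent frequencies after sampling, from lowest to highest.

fs/2 = 7.6 kHz.
18.3 kHz mod fs = 3.1 kHz.
3.1 kHz ≤ fs/2 = 7.6 kHz, appears at 3.1 kHz.
9.6 kHz > fs/2 = 7.6 kHz, folds to fs − 9.6 kHz = 5.6 kHz.
20.7 kHz mod fs = 5.5 kHz.
5.5 kHz ≤ fs/2 = 7.6 kHz, appears at 5.5 kHz.
40.1 kHz mod fs = 9.7 kHz.
9.7 kHz > fs/2 = 7.6 kHz, folds to fs − 9.7 kHz = 5.5 kHz.
12.1 kHz > fs/2 = 7.6 kHz, folds to fs − 12.1 kHz = 3.1 kHz.
Distinct values: {3.1 kHz, 5.5 kHz, 5.6 kHz}.

3.1 kHz, 5.5 kHz, 5.6 kHz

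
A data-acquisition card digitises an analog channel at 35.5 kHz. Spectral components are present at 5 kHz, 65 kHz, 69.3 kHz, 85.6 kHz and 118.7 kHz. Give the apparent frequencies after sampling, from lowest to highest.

fs/2 = 17.75 kHz.
5 kHz ≤ fs/2 = 17.75 kHz, passes unchanged.
65 kHz mod fs = 29.5 kHz.
29.5 kHz > fs/2 = 17.75 kHz, folds to fs − 29.5 kHz = 6 kHz.
69.3 kHz mod fs = 33.8 kHz.
33.8 kHz > fs/2 = 17.75 kHz, folds to fs − 33.8 kHz = 1.7 kHz.
85.6 kHz mod fs = 14.6 kHz.
14.6 kHz ≤ fs/2 = 17.75 kHz, appears at 14.6 kHz.
118.7 kHz mod fs = 12.2 kHz.
12.2 kHz ≤ fs/2 = 17.75 kHz, appears at 12.2 kHz.
Distinct values: {1.7 kHz, 5 kHz, 6 kHz, 12.2 kHz, 14.6 kHz}.

1.7 kHz, 5 kHz, 6 kHz, 12.2 kHz, 14.6 kHz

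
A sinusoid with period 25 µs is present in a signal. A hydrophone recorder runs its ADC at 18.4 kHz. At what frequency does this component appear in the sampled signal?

3.2 kHz

T = 25 µs → f = 1/T = 40 kHz.
40 kHz mod fs = 3.2 kHz.
3.2 kHz ≤ fs/2 = 9.2 kHz, appears at 3.2 kHz.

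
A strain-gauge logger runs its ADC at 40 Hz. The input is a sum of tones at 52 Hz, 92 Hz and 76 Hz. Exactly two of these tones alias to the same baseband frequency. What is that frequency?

fs/2 = 20 Hz.
52 Hz mod fs = 12 Hz.
12 Hz ≤ fs/2 = 20 Hz, appears at 12 Hz.
92 Hz mod fs = 12 Hz.
12 Hz ≤ fs/2 = 20 Hz, appears at 12 Hz.
76 Hz mod fs = 36 Hz.
36 Hz > fs/2 = 20 Hz, folds to fs − 36 Hz = 4 Hz.
52 Hz and 92 Hz both map to 12 Hz.

12 Hz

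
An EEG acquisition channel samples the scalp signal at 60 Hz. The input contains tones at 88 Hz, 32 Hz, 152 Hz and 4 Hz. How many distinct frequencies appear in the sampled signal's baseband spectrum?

2

fs/2 = 30 Hz.
88 Hz mod fs = 28 Hz.
28 Hz ≤ fs/2 = 30 Hz, appears at 28 Hz.
32 Hz > fs/2 = 30 Hz, folds to fs − 32 Hz = 28 Hz.
152 Hz mod fs = 32 Hz.
32 Hz > fs/2 = 30 Hz, folds to fs − 32 Hz = 28 Hz.
4 Hz ≤ fs/2 = 30 Hz, passes unchanged.
Distinct values: {4 Hz, 28 Hz} → 2.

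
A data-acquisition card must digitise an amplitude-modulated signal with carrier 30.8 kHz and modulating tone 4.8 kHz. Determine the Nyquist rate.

AM sidebands sit at fc ± fm = 26 kHz and 35.6 kHz.
Highest-frequency component: 35.6 kHz.
Nyquist rate = 2 × 35.6 kHz = 71.2 kHz.

71.2 kHz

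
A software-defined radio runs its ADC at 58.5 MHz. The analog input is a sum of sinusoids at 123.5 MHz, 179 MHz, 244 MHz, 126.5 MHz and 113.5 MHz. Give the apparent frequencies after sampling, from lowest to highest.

3.5 MHz, 6.5 MHz, 9.5 MHz, 10 MHz

fs/2 = 29.25 MHz.
123.5 MHz mod fs = 6.5 MHz.
6.5 MHz ≤ fs/2 = 29.25 MHz, appears at 6.5 MHz.
179 MHz mod fs = 3.5 MHz.
3.5 MHz ≤ fs/2 = 29.25 MHz, appears at 3.5 MHz.
244 MHz mod fs = 10 MHz.
10 MHz ≤ fs/2 = 29.25 MHz, appears at 10 MHz.
126.5 MHz mod fs = 9.5 MHz.
9.5 MHz ≤ fs/2 = 29.25 MHz, appears at 9.5 MHz.
113.5 MHz mod fs = 55 MHz.
55 MHz > fs/2 = 29.25 MHz, folds to fs − 55 MHz = 3.5 MHz.
Distinct values: {3.5 MHz, 6.5 MHz, 9.5 MHz, 10 MHz}.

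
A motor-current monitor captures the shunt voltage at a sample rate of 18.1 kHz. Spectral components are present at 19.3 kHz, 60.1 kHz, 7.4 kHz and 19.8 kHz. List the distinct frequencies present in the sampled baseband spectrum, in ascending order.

fs/2 = 9.05 kHz.
19.3 kHz mod fs = 1.2 kHz.
1.2 kHz ≤ fs/2 = 9.05 kHz, appears at 1.2 kHz.
60.1 kHz mod fs = 5.8 kHz.
5.8 kHz ≤ fs/2 = 9.05 kHz, appears at 5.8 kHz.
7.4 kHz ≤ fs/2 = 9.05 kHz, passes unchanged.
19.8 kHz mod fs = 1.7 kHz.
1.7 kHz ≤ fs/2 = 9.05 kHz, appears at 1.7 kHz.
Distinct values: {1.2 kHz, 1.7 kHz, 5.8 kHz, 7.4 kHz}.

1.2 kHz, 1.7 kHz, 5.8 kHz, 7.4 kHz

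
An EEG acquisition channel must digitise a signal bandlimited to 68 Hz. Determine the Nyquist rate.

136 Hz

Nyquist rate = 2 × 68 Hz = 136 Hz.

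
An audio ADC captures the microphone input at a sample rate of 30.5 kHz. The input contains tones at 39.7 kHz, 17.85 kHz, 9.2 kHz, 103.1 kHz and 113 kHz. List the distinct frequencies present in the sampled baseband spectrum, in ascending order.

9 kHz, 9.2 kHz, 11.6 kHz, 12.65 kHz

fs/2 = 15.25 kHz.
39.7 kHz mod fs = 9.2 kHz.
9.2 kHz ≤ fs/2 = 15.25 kHz, appears at 9.2 kHz.
17.85 kHz > fs/2 = 15.25 kHz, folds to fs − 17.85 kHz = 12.65 kHz.
9.2 kHz ≤ fs/2 = 15.25 kHz, passes unchanged.
103.1 kHz mod fs = 11.6 kHz.
11.6 kHz ≤ fs/2 = 15.25 kHz, appears at 11.6 kHz.
113 kHz mod fs = 21.5 kHz.
21.5 kHz > fs/2 = 15.25 kHz, folds to fs − 21.5 kHz = 9 kHz.
Distinct values: {9 kHz, 9.2 kHz, 11.6 kHz, 12.65 kHz}.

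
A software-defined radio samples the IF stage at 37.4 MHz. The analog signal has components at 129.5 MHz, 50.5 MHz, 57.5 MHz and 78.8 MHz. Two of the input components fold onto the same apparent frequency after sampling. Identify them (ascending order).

57.5 MHz, 129.5 MHz

fs/2 = 18.7 MHz.
129.5 MHz mod fs = 17.3 MHz.
17.3 MHz ≤ fs/2 = 18.7 MHz, appears at 17.3 MHz.
50.5 MHz mod fs = 13.1 MHz.
13.1 MHz ≤ fs/2 = 18.7 MHz, appears at 13.1 MHz.
57.5 MHz mod fs = 20.1 MHz.
20.1 MHz > fs/2 = 18.7 MHz, folds to fs − 20.1 MHz = 17.3 MHz.
78.8 MHz mod fs = 4 MHz.
4 MHz ≤ fs/2 = 18.7 MHz, appears at 4 MHz.
57.5 MHz and 129.5 MHz both map to 17.3 MHz.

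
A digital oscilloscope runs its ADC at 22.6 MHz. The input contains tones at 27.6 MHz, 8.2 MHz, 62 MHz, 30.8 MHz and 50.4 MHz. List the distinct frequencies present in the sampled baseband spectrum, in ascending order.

fs/2 = 11.3 MHz.
27.6 MHz mod fs = 5 MHz.
5 MHz ≤ fs/2 = 11.3 MHz, appears at 5 MHz.
8.2 MHz ≤ fs/2 = 11.3 MHz, passes unchanged.
62 MHz mod fs = 16.8 MHz.
16.8 MHz > fs/2 = 11.3 MHz, folds to fs − 16.8 MHz = 5.8 MHz.
30.8 MHz mod fs = 8.2 MHz.
8.2 MHz ≤ fs/2 = 11.3 MHz, appears at 8.2 MHz.
50.4 MHz mod fs = 5.2 MHz.
5.2 MHz ≤ fs/2 = 11.3 MHz, appears at 5.2 MHz.
Distinct values: {5 MHz, 5.2 MHz, 5.8 MHz, 8.2 MHz}.

5 MHz, 5.2 MHz, 5.8 MHz, 8.2 MHz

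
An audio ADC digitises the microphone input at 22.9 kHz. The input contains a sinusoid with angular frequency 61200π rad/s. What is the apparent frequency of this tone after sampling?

7.7 kHz

ω = 61200π rad/s → f = ω/(2π) = 30600 Hz = 30.6 kHz.
30.6 kHz mod fs = 7.7 kHz.
7.7 kHz ≤ fs/2 = 11.45 kHz, appears at 7.7 kHz.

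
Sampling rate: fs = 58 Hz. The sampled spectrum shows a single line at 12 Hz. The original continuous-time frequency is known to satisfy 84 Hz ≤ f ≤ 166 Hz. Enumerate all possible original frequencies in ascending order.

Frequencies that alias to 12 Hz are k·fs ± 12 Hz for integer k ≥ 0.
k=0: 12 Hz.
k=1: 46 Hz, 70 Hz.
k=2: 104 Hz, 128 Hz.
k=3: 162 Hz, 186 Hz.
k=4: 220 Hz, 244 Hz.
Within [84 Hz, 166 Hz]: 104 Hz, 128 Hz, 162 Hz.

104 Hz, 128 Hz, 162 Hz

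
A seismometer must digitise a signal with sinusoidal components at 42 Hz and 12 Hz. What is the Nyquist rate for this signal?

Highest-frequency component: 42 Hz.
Nyquist rate = 2 × 42 Hz = 84 Hz.

84 Hz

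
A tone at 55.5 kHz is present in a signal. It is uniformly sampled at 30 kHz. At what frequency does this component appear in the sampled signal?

55.5 kHz mod fs = 25.5 kHz.
25.5 kHz > fs/2 = 15 kHz, folds to fs − 25.5 kHz = 4.5 kHz.

4.5 kHz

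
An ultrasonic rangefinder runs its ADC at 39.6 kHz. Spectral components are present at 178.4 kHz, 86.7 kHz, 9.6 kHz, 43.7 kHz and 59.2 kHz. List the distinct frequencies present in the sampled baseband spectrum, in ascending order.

4.1 kHz, 7.5 kHz, 9.6 kHz, 19.6 kHz

fs/2 = 19.8 kHz.
178.4 kHz mod fs = 20 kHz.
20 kHz > fs/2 = 19.8 kHz, folds to fs − 20 kHz = 19.6 kHz.
86.7 kHz mod fs = 7.5 kHz.
7.5 kHz ≤ fs/2 = 19.8 kHz, appears at 7.5 kHz.
9.6 kHz ≤ fs/2 = 19.8 kHz, passes unchanged.
43.7 kHz mod fs = 4.1 kHz.
4.1 kHz ≤ fs/2 = 19.8 kHz, appears at 4.1 kHz.
59.2 kHz mod fs = 19.6 kHz.
19.6 kHz ≤ fs/2 = 19.8 kHz, appears at 19.6 kHz.
Distinct values: {4.1 kHz, 7.5 kHz, 9.6 kHz, 19.6 kHz}.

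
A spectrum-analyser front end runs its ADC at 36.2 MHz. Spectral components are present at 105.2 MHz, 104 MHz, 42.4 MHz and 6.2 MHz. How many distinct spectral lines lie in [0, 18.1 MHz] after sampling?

fs/2 = 18.1 MHz.
105.2 MHz mod fs = 32.8 MHz.
32.8 MHz > fs/2 = 18.1 MHz, folds to fs − 32.8 MHz = 3.4 MHz.
104 MHz mod fs = 31.6 MHz.
31.6 MHz > fs/2 = 18.1 MHz, folds to fs − 31.6 MHz = 4.6 MHz.
42.4 MHz mod fs = 6.2 MHz.
6.2 MHz ≤ fs/2 = 18.1 MHz, appears at 6.2 MHz.
6.2 MHz ≤ fs/2 = 18.1 MHz, passes unchanged.
Distinct values: {3.4 MHz, 4.6 MHz, 6.2 MHz} → 3.

3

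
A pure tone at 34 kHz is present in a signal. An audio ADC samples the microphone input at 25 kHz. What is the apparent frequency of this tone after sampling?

9 kHz

34 kHz mod fs = 9 kHz.
9 kHz ≤ fs/2 = 12.5 kHz, appears at 9 kHz.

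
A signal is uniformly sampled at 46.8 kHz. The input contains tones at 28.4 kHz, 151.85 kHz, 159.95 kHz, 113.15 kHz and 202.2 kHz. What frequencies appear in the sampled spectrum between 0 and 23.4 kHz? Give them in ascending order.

fs/2 = 23.4 kHz.
28.4 kHz > fs/2 = 23.4 kHz, folds to fs − 28.4 kHz = 18.4 kHz.
151.85 kHz mod fs = 11.45 kHz.
11.45 kHz ≤ fs/2 = 23.4 kHz, appears at 11.45 kHz.
159.95 kHz mod fs = 19.55 kHz.
19.55 kHz ≤ fs/2 = 23.4 kHz, appears at 19.55 kHz.
113.15 kHz mod fs = 19.55 kHz.
19.55 kHz ≤ fs/2 = 23.4 kHz, appears at 19.55 kHz.
202.2 kHz mod fs = 15 kHz.
15 kHz ≤ fs/2 = 23.4 kHz, appears at 15 kHz.
Distinct values: {11.45 kHz, 15 kHz, 18.4 kHz, 19.55 kHz}.

11.45 kHz, 15 kHz, 18.4 kHz, 19.55 kHz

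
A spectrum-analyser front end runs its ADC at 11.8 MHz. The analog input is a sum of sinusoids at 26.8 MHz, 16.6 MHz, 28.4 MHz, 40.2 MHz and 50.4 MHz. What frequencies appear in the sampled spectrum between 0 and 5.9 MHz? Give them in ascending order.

fs/2 = 5.9 MHz.
26.8 MHz mod fs = 3.2 MHz.
3.2 MHz ≤ fs/2 = 5.9 MHz, appears at 3.2 MHz.
16.6 MHz mod fs = 4.8 MHz.
4.8 MHz ≤ fs/2 = 5.9 MHz, appears at 4.8 MHz.
28.4 MHz mod fs = 4.8 MHz.
4.8 MHz ≤ fs/2 = 5.9 MHz, appears at 4.8 MHz.
40.2 MHz mod fs = 4.8 MHz.
4.8 MHz ≤ fs/2 = 5.9 MHz, appears at 4.8 MHz.
50.4 MHz mod fs = 3.2 MHz.
3.2 MHz ≤ fs/2 = 5.9 MHz, appears at 3.2 MHz.
Distinct values: {3.2 MHz, 4.8 MHz}.

3.2 MHz, 4.8 MHz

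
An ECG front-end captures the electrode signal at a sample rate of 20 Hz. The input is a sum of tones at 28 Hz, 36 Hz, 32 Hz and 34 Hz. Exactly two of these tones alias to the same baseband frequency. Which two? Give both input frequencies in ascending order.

fs/2 = 10 Hz.
28 Hz mod fs = 8 Hz.
8 Hz ≤ fs/2 = 10 Hz, appears at 8 Hz.
36 Hz mod fs = 16 Hz.
16 Hz > fs/2 = 10 Hz, folds to fs − 16 Hz = 4 Hz.
32 Hz mod fs = 12 Hz.
12 Hz > fs/2 = 10 Hz, folds to fs − 12 Hz = 8 Hz.
34 Hz mod fs = 14 Hz.
14 Hz > fs/2 = 10 Hz, folds to fs − 14 Hz = 6 Hz.
28 Hz and 32 Hz both map to 8 Hz.

28 Hz, 32 Hz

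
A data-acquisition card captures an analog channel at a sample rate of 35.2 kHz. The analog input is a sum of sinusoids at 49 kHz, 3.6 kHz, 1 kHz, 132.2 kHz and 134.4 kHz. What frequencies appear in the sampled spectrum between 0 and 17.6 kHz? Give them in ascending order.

1 kHz, 3.6 kHz, 6.4 kHz, 8.6 kHz, 13.8 kHz

fs/2 = 17.6 kHz.
49 kHz mod fs = 13.8 kHz.
13.8 kHz ≤ fs/2 = 17.6 kHz, appears at 13.8 kHz.
3.6 kHz ≤ fs/2 = 17.6 kHz, passes unchanged.
1 kHz ≤ fs/2 = 17.6 kHz, passes unchanged.
132.2 kHz mod fs = 26.6 kHz.
26.6 kHz > fs/2 = 17.6 kHz, folds to fs − 26.6 kHz = 8.6 kHz.
134.4 kHz mod fs = 28.8 kHz.
28.8 kHz > fs/2 = 17.6 kHz, folds to fs − 28.8 kHz = 6.4 kHz.
Distinct values: {1 kHz, 3.6 kHz, 6.4 kHz, 8.6 kHz, 13.8 kHz}.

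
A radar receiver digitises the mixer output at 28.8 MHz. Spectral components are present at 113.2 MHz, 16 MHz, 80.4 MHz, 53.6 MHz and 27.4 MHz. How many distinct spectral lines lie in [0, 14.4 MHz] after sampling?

fs/2 = 14.4 MHz.
113.2 MHz mod fs = 26.8 MHz.
26.8 MHz > fs/2 = 14.4 MHz, folds to fs − 26.8 MHz = 2 MHz.
16 MHz > fs/2 = 14.4 MHz, folds to fs − 16 MHz = 12.8 MHz.
80.4 MHz mod fs = 22.8 MHz.
22.8 MHz > fs/2 = 14.4 MHz, folds to fs − 22.8 MHz = 6 MHz.
53.6 MHz mod fs = 24.8 MHz.
24.8 MHz > fs/2 = 14.4 MHz, folds to fs − 24.8 MHz = 4 MHz.
27.4 MHz > fs/2 = 14.4 MHz, folds to fs − 27.4 MHz = 1.4 MHz.
Distinct values: {1.4 MHz, 2 MHz, 4 MHz, 6 MHz, 12.8 MHz} → 5.

5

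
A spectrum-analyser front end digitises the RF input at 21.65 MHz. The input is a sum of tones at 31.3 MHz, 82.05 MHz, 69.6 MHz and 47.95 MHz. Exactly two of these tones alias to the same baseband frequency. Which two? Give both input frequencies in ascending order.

fs/2 = 10.825 MHz.
31.3 MHz mod fs = 9.65 MHz.
9.65 MHz ≤ fs/2 = 10.825 MHz, appears at 9.65 MHz.
82.05 MHz mod fs = 17.1 MHz.
17.1 MHz > fs/2 = 10.825 MHz, folds to fs − 17.1 MHz = 4.55 MHz.
69.6 MHz mod fs = 4.65 MHz.
4.65 MHz ≤ fs/2 = 10.825 MHz, appears at 4.65 MHz.
47.95 MHz mod fs = 4.65 MHz.
4.65 MHz ≤ fs/2 = 10.825 MHz, appears at 4.65 MHz.
47.95 MHz and 69.6 MHz both map to 4.65 MHz.

47.95 MHz, 69.6 MHz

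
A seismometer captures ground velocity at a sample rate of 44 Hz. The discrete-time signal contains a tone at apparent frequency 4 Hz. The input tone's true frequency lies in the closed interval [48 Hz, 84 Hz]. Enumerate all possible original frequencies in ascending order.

48 Hz, 84 Hz

Frequencies that alias to 4 Hz are k·fs ± 4 Hz for integer k ≥ 0.
k=0: 4 Hz.
k=1: 40 Hz, 48 Hz.
k=2: 84 Hz, 92 Hz.
k=3: 128 Hz, 136 Hz.
Within [48 Hz, 84 Hz]: 48 Hz, 84 Hz.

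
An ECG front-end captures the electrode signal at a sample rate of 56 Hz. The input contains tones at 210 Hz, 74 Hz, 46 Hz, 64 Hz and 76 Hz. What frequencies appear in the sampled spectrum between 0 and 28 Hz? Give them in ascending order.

8 Hz, 10 Hz, 14 Hz, 18 Hz, 20 Hz

fs/2 = 28 Hz.
210 Hz mod fs = 42 Hz.
42 Hz > fs/2 = 28 Hz, folds to fs − 42 Hz = 14 Hz.
74 Hz mod fs = 18 Hz.
18 Hz ≤ fs/2 = 28 Hz, appears at 18 Hz.
46 Hz > fs/2 = 28 Hz, folds to fs − 46 Hz = 10 Hz.
64 Hz mod fs = 8 Hz.
8 Hz ≤ fs/2 = 28 Hz, appears at 8 Hz.
76 Hz mod fs = 20 Hz.
20 Hz ≤ fs/2 = 28 Hz, appears at 20 Hz.
Distinct values: {8 Hz, 10 Hz, 14 Hz, 18 Hz, 20 Hz}.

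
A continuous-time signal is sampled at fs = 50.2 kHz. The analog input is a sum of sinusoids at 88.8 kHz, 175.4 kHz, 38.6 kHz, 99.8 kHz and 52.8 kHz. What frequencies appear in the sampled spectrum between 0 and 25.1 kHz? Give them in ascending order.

fs/2 = 25.1 kHz.
88.8 kHz mod fs = 38.6 kHz.
38.6 kHz > fs/2 = 25.1 kHz, folds to fs − 38.6 kHz = 11.6 kHz.
175.4 kHz mod fs = 24.8 kHz.
24.8 kHz ≤ fs/2 = 25.1 kHz, appears at 24.8 kHz.
38.6 kHz > fs/2 = 25.1 kHz, folds to fs − 38.6 kHz = 11.6 kHz.
99.8 kHz mod fs = 49.6 kHz.
49.6 kHz > fs/2 = 25.1 kHz, folds to fs − 49.6 kHz = 0.6 kHz.
52.8 kHz mod fs = 2.6 kHz.
2.6 kHz ≤ fs/2 = 25.1 kHz, appears at 2.6 kHz.
Distinct values: {0.6 kHz, 2.6 kHz, 11.6 kHz, 24.8 kHz}.

0.6 kHz, 2.6 kHz, 11.6 kHz, 24.8 kHz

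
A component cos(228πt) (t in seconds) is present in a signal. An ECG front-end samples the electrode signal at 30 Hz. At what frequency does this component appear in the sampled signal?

6 Hz

ω = 228π rad/s → f = ω/(2π) = 114 Hz.
114 Hz mod fs = 24 Hz.
24 Hz > fs/2 = 15 Hz, folds to fs − 24 Hz = 6 Hz.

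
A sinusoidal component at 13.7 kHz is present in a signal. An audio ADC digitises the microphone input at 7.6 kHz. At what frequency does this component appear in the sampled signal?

13.7 kHz mod fs = 6.1 kHz.
6.1 kHz > fs/2 = 3.8 kHz, folds to fs − 6.1 kHz = 1.5 kHz.

1.5 kHz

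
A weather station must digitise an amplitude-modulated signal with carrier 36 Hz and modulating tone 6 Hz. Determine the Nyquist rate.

AM sidebands sit at fc ± fm = 30 Hz and 42 Hz.
Highest-frequency component: 42 Hz.
Nyquist rate = 2 × 42 Hz = 84 Hz.

84 Hz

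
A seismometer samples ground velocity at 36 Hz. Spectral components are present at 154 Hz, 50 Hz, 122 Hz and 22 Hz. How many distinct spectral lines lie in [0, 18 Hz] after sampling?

fs/2 = 18 Hz.
154 Hz mod fs = 10 Hz.
10 Hz ≤ fs/2 = 18 Hz, appears at 10 Hz.
50 Hz mod fs = 14 Hz.
14 Hz ≤ fs/2 = 18 Hz, appears at 14 Hz.
122 Hz mod fs = 14 Hz.
14 Hz ≤ fs/2 = 18 Hz, appears at 14 Hz.
22 Hz > fs/2 = 18 Hz, folds to fs − 22 Hz = 14 Hz.
Distinct values: {10 Hz, 14 Hz} → 2.

2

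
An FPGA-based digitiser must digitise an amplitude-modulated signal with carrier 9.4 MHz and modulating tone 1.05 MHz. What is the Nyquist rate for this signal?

AM sidebands sit at fc ± fm = 8.35 MHz and 10.45 MHz.
Highest-frequency component: 10.45 MHz.
Nyquist rate = 2 × 10.45 MHz = 20.9 MHz.

20.9 MHz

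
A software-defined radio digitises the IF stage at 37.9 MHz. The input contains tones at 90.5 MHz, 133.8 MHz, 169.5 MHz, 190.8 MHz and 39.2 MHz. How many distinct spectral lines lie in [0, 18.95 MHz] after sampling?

fs/2 = 18.95 MHz.
90.5 MHz mod fs = 14.7 MHz.
14.7 MHz ≤ fs/2 = 18.95 MHz, appears at 14.7 MHz.
133.8 MHz mod fs = 20.1 MHz.
20.1 MHz > fs/2 = 18.95 MHz, folds to fs − 20.1 MHz = 17.8 MHz.
169.5 MHz mod fs = 17.9 MHz.
17.9 MHz ≤ fs/2 = 18.95 MHz, appears at 17.9 MHz.
190.8 MHz mod fs = 1.3 MHz.
1.3 MHz ≤ fs/2 = 18.95 MHz, appears at 1.3 MHz.
39.2 MHz mod fs = 1.3 MHz.
1.3 MHz ≤ fs/2 = 18.95 MHz, appears at 1.3 MHz.
Distinct values: {1.3 MHz, 14.7 MHz, 17.8 MHz, 17.9 MHz} → 4.

4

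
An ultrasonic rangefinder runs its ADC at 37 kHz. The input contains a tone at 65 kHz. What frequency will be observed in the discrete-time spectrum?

9 kHz

65 kHz mod fs = 28 kHz.
28 kHz > fs/2 = 18.5 kHz, folds to fs − 28 kHz = 9 kHz.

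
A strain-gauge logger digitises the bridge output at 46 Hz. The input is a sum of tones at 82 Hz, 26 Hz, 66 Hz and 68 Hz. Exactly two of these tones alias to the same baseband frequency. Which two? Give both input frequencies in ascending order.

fs/2 = 23 Hz.
82 Hz mod fs = 36 Hz.
36 Hz > fs/2 = 23 Hz, folds to fs − 36 Hz = 10 Hz.
26 Hz > fs/2 = 23 Hz, folds to fs − 26 Hz = 20 Hz.
66 Hz mod fs = 20 Hz.
20 Hz ≤ fs/2 = 23 Hz, appears at 20 Hz.
68 Hz mod fs = 22 Hz.
22 Hz ≤ fs/2 = 23 Hz, appears at 22 Hz.
26 Hz and 66 Hz both map to 20 Hz.

26 Hz, 66 Hz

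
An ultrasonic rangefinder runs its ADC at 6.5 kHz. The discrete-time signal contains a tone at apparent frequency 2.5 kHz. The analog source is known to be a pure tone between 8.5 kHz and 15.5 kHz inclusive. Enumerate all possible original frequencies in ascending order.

9 kHz, 10.5 kHz, 15.5 kHz

Frequencies that alias to 2.5 kHz are k·fs ± 2.5 kHz for integer k ≥ 0.
k=0: 2.5 kHz.
k=1: 4 kHz, 9 kHz.
k=2: 10.5 kHz, 15.5 kHz.
k=3: 17 kHz, 22 kHz.
Within [8.5 kHz, 15.5 kHz]: 9 kHz, 10.5 kHz, 15.5 kHz.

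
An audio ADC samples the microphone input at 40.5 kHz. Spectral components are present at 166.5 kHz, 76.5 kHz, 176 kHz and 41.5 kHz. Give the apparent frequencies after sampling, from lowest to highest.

fs/2 = 20.25 kHz.
166.5 kHz mod fs = 4.5 kHz.
4.5 kHz ≤ fs/2 = 20.25 kHz, appears at 4.5 kHz.
76.5 kHz mod fs = 36 kHz.
36 kHz > fs/2 = 20.25 kHz, folds to fs − 36 kHz = 4.5 kHz.
176 kHz mod fs = 14 kHz.
14 kHz ≤ fs/2 = 20.25 kHz, appears at 14 kHz.
41.5 kHz mod fs = 1 kHz.
1 kHz ≤ fs/2 = 20.25 kHz, appears at 1 kHz.
Distinct values: {1 kHz, 4.5 kHz, 14 kHz}.

1 kHz, 4.5 kHz, 14 kHz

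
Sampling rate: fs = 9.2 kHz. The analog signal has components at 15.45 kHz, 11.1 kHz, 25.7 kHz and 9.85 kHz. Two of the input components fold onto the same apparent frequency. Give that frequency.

fs/2 = 4.6 kHz.
15.45 kHz mod fs = 6.25 kHz.
6.25 kHz > fs/2 = 4.6 kHz, folds to fs − 6.25 kHz = 2.95 kHz.
11.1 kHz mod fs = 1.9 kHz.
1.9 kHz ≤ fs/2 = 4.6 kHz, appears at 1.9 kHz.
25.7 kHz mod fs = 7.3 kHz.
7.3 kHz > fs/2 = 4.6 kHz, folds to fs − 7.3 kHz = 1.9 kHz.
9.85 kHz mod fs = 0.65 kHz.
0.65 kHz ≤ fs/2 = 4.6 kHz, appears at 0.65 kHz.
11.1 kHz and 25.7 kHz both map to 1.9 kHz.

1.9 kHz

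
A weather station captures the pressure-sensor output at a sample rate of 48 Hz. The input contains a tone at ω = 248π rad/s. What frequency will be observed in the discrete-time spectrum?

20 Hz

ω = 248π rad/s → f = ω/(2π) = 124 Hz.
124 Hz mod fs = 28 Hz.
28 Hz > fs/2 = 24 Hz, folds to fs − 28 Hz = 20 Hz.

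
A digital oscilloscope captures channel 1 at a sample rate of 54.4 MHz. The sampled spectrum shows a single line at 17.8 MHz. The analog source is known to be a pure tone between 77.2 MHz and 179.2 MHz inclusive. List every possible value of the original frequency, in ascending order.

91 MHz, 126.6 MHz, 145.4 MHz

Frequencies that alias to 17.8 MHz are k·fs ± 17.8 MHz for integer k ≥ 0.
k=0: 17.8 MHz.
k=1: 36.6 MHz, 72.2 MHz.
k=2: 91 MHz, 126.6 MHz.
k=3: 145.4 MHz, 181 MHz.
k=4: 199.8 MHz, 235.4 MHz.
Within [77.2 MHz, 179.2 MHz]: 91 MHz, 126.6 MHz, 145.4 MHz.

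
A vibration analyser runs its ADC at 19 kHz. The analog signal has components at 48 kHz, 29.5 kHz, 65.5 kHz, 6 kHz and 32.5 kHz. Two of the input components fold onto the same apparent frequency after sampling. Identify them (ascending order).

29.5 kHz, 65.5 kHz

fs/2 = 9.5 kHz.
48 kHz mod fs = 10 kHz.
10 kHz > fs/2 = 9.5 kHz, folds to fs − 10 kHz = 9 kHz.
29.5 kHz mod fs = 10.5 kHz.
10.5 kHz > fs/2 = 9.5 kHz, folds to fs − 10.5 kHz = 8.5 kHz.
65.5 kHz mod fs = 8.5 kHz.
8.5 kHz ≤ fs/2 = 9.5 kHz, appears at 8.5 kHz.
6 kHz ≤ fs/2 = 9.5 kHz, passes unchanged.
32.5 kHz mod fs = 13.5 kHz.
13.5 kHz > fs/2 = 9.5 kHz, folds to fs − 13.5 kHz = 5.5 kHz.
29.5 kHz and 65.5 kHz both map to 8.5 kHz.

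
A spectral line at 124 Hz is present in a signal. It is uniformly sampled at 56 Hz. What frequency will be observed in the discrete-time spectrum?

124 Hz mod fs = 12 Hz.
12 Hz ≤ fs/2 = 28 Hz, appears at 12 Hz.

12 Hz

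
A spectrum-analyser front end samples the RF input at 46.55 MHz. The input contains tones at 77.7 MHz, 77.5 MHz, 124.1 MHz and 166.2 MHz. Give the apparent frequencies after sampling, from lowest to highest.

15.4 MHz, 15.55 MHz, 15.6 MHz, 20 MHz

fs/2 = 23.275 MHz.
77.7 MHz mod fs = 31.15 MHz.
31.15 MHz > fs/2 = 23.275 MHz, folds to fs − 31.15 MHz = 15.4 MHz.
77.5 MHz mod fs = 30.95 MHz.
30.95 MHz > fs/2 = 23.275 MHz, folds to fs − 30.95 MHz = 15.6 MHz.
124.1 MHz mod fs = 31 MHz.
31 MHz > fs/2 = 23.275 MHz, folds to fs − 31 MHz = 15.55 MHz.
166.2 MHz mod fs = 26.55 MHz.
26.55 MHz > fs/2 = 23.275 MHz, folds to fs − 26.55 MHz = 20 MHz.
Distinct values: {15.4 MHz, 15.55 MHz, 15.6 MHz, 20 MHz}.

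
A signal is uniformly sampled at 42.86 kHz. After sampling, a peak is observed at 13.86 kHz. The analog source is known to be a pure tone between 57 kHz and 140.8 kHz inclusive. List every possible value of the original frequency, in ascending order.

71.86 kHz, 99.58 kHz, 114.72 kHz

Frequencies that alias to 13.86 kHz are k·fs ± 13.86 kHz for integer k ≥ 0.
k=0: 13.86 kHz.
k=1: 29 kHz, 56.72 kHz.
k=2: 71.86 kHz, 99.58 kHz.
k=3: 114.72 kHz, 142.44 kHz.
k=4: 157.58 kHz, 185.3 kHz.
Within [57 kHz, 140.8 kHz]: 71.86 kHz, 99.58 kHz, 114.72 kHz.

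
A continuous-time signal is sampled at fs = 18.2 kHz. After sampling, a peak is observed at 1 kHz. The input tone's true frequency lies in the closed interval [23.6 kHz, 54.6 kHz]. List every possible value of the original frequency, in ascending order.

Frequencies that alias to 1 kHz are k·fs ± 1 kHz for integer k ≥ 0.
k=0: 1 kHz.
k=1: 17.2 kHz, 19.2 kHz.
k=2: 35.4 kHz, 37.4 kHz.
k=3: 53.6 kHz, 55.6 kHz.
k=4: 71.8 kHz, 73.8 kHz.
Within [23.6 kHz, 54.6 kHz]: 35.4 kHz, 37.4 kHz, 53.6 kHz.

35.4 kHz, 37.4 kHz, 53.6 kHz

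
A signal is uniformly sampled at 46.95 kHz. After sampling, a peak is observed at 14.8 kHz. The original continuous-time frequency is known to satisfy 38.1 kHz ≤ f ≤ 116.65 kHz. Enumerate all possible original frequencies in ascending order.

Frequencies that alias to 14.8 kHz are k·fs ± 14.8 kHz for integer k ≥ 0.
k=0: 14.8 kHz.
k=1: 32.15 kHz, 61.75 kHz.
k=2: 79.1 kHz, 108.7 kHz.
k=3: 126.05 kHz, 155.65 kHz.
Within [38.1 kHz, 116.65 kHz]: 61.75 kHz, 79.1 kHz, 108.7 kHz.

61.75 kHz, 79.1 kHz, 108.7 kHz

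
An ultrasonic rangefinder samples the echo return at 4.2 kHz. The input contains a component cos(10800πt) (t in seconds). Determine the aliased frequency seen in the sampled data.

1.2 kHz

ω = 10800π rad/s → f = ω/(2π) = 5400 Hz = 5.4 kHz.
5.4 kHz mod fs = 1.2 kHz.
1.2 kHz ≤ fs/2 = 2.1 kHz, appears at 1.2 kHz.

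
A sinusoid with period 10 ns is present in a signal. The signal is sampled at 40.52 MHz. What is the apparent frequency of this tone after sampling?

T = 10 ns → f = 1/T = 100 MHz.
100 MHz mod fs = 18.96 MHz.
18.96 MHz ≤ fs/2 = 20.26 MHz, appears at 18.96 MHz.

18.96 MHz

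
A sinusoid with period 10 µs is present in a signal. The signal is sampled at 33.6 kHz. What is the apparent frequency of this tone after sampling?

0.8 kHz

T = 10 µs → f = 1/T = 100 kHz.
100 kHz mod fs = 32.8 kHz.
32.8 kHz > fs/2 = 16.8 kHz, folds to fs − 32.8 kHz = 0.8 kHz.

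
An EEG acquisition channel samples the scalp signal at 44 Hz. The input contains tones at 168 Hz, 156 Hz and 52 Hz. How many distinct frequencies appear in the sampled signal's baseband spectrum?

fs/2 = 22 Hz.
168 Hz mod fs = 36 Hz.
36 Hz > fs/2 = 22 Hz, folds to fs − 36 Hz = 8 Hz.
156 Hz mod fs = 24 Hz.
24 Hz > fs/2 = 22 Hz, folds to fs − 24 Hz = 20 Hz.
52 Hz mod fs = 8 Hz.
8 Hz ≤ fs/2 = 22 Hz, appears at 8 Hz.
Distinct values: {8 Hz, 20 Hz} → 2.

2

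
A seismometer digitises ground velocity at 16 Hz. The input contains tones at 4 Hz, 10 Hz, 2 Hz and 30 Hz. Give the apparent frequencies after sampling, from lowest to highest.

fs/2 = 8 Hz.
4 Hz ≤ fs/2 = 8 Hz, passes unchanged.
10 Hz > fs/2 = 8 Hz, folds to fs − 10 Hz = 6 Hz.
2 Hz ≤ fs/2 = 8 Hz, passes unchanged.
30 Hz mod fs = 14 Hz.
14 Hz > fs/2 = 8 Hz, folds to fs − 14 Hz = 2 Hz.
Distinct values: {2 Hz, 4 Hz, 6 Hz}.

2 Hz, 4 Hz, 6 Hz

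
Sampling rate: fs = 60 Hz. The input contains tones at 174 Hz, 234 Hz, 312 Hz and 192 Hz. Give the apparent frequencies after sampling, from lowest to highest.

6 Hz, 12 Hz

fs/2 = 30 Hz.
174 Hz mod fs = 54 Hz.
54 Hz > fs/2 = 30 Hz, folds to fs − 54 Hz = 6 Hz.
234 Hz mod fs = 54 Hz.
54 Hz > fs/2 = 30 Hz, folds to fs − 54 Hz = 6 Hz.
312 Hz mod fs = 12 Hz.
12 Hz ≤ fs/2 = 30 Hz, appears at 12 Hz.
192 Hz mod fs = 12 Hz.
12 Hz ≤ fs/2 = 30 Hz, appears at 12 Hz.
Distinct values: {6 Hz, 12 Hz}.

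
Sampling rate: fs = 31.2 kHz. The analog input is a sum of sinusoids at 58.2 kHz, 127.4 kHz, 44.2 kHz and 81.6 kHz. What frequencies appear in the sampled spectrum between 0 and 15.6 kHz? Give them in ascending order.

fs/2 = 15.6 kHz.
58.2 kHz mod fs = 27 kHz.
27 kHz > fs/2 = 15.6 kHz, folds to fs − 27 kHz = 4.2 kHz.
127.4 kHz mod fs = 2.6 kHz.
2.6 kHz ≤ fs/2 = 15.6 kHz, appears at 2.6 kHz.
44.2 kHz mod fs = 13 kHz.
13 kHz ≤ fs/2 = 15.6 kHz, appears at 13 kHz.
81.6 kHz mod fs = 19.2 kHz.
19.2 kHz > fs/2 = 15.6 kHz, folds to fs − 19.2 kHz = 12 kHz.
Distinct values: {2.6 kHz, 4.2 kHz, 12 kHz, 13 kHz}.

2.6 kHz, 4.2 kHz, 12 kHz, 13 kHz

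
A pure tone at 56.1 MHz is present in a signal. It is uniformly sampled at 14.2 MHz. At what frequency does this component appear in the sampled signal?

0.7 MHz

56.1 MHz mod fs = 13.5 MHz.
13.5 MHz > fs/2 = 7.1 MHz, folds to fs − 13.5 MHz = 0.7 MHz.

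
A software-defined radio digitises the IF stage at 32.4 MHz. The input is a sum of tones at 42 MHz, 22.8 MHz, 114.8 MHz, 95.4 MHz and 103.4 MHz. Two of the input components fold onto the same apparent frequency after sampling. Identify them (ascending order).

22.8 MHz, 42 MHz

fs/2 = 16.2 MHz.
42 MHz mod fs = 9.6 MHz.
9.6 MHz ≤ fs/2 = 16.2 MHz, appears at 9.6 MHz.
22.8 MHz > fs/2 = 16.2 MHz, folds to fs − 22.8 MHz = 9.6 MHz.
114.8 MHz mod fs = 17.6 MHz.
17.6 MHz > fs/2 = 16.2 MHz, folds to fs − 17.6 MHz = 14.8 MHz.
95.4 MHz mod fs = 30.6 MHz.
30.6 MHz > fs/2 = 16.2 MHz, folds to fs − 30.6 MHz = 1.8 MHz.
103.4 MHz mod fs = 6.2 MHz.
6.2 MHz ≤ fs/2 = 16.2 MHz, appears at 6.2 MHz.
22.8 MHz and 42 MHz both map to 9.6 MHz.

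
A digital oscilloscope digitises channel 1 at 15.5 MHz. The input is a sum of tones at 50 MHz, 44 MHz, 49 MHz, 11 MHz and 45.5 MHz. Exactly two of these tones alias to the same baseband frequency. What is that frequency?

2.5 MHz

fs/2 = 7.75 MHz.
50 MHz mod fs = 3.5 MHz.
3.5 MHz ≤ fs/2 = 7.75 MHz, appears at 3.5 MHz.
44 MHz mod fs = 13 MHz.
13 MHz > fs/2 = 7.75 MHz, folds to fs − 13 MHz = 2.5 MHz.
49 MHz mod fs = 2.5 MHz.
2.5 MHz ≤ fs/2 = 7.75 MHz, appears at 2.5 MHz.
11 MHz > fs/2 = 7.75 MHz, folds to fs − 11 MHz = 4.5 MHz.
45.5 MHz mod fs = 14.5 MHz.
14.5 MHz > fs/2 = 7.75 MHz, folds to fs − 14.5 MHz = 1 MHz.
44 MHz and 49 MHz both map to 2.5 MHz.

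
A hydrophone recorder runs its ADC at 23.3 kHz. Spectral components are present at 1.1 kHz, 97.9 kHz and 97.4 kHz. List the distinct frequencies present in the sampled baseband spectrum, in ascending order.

1.1 kHz, 4.2 kHz, 4.7 kHz

fs/2 = 11.65 kHz.
1.1 kHz ≤ fs/2 = 11.65 kHz, passes unchanged.
97.9 kHz mod fs = 4.7 kHz.
4.7 kHz ≤ fs/2 = 11.65 kHz, appears at 4.7 kHz.
97.4 kHz mod fs = 4.2 kHz.
4.2 kHz ≤ fs/2 = 11.65 kHz, appears at 4.2 kHz.
Distinct values: {1.1 kHz, 4.2 kHz, 4.7 kHz}.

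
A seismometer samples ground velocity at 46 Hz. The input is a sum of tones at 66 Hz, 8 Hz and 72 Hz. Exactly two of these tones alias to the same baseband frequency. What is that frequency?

20 Hz

fs/2 = 23 Hz.
66 Hz mod fs = 20 Hz.
20 Hz ≤ fs/2 = 23 Hz, appears at 20 Hz.
8 Hz ≤ fs/2 = 23 Hz, passes unchanged.
72 Hz mod fs = 26 Hz.
26 Hz > fs/2 = 23 Hz, folds to fs − 26 Hz = 20 Hz.
66 Hz and 72 Hz both map to 20 Hz.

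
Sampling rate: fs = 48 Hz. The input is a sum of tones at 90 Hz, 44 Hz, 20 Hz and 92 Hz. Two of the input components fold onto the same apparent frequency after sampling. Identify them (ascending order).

fs/2 = 24 Hz.
90 Hz mod fs = 42 Hz.
42 Hz > fs/2 = 24 Hz, folds to fs − 42 Hz = 6 Hz.
44 Hz > fs/2 = 24 Hz, folds to fs − 44 Hz = 4 Hz.
20 Hz ≤ fs/2 = 24 Hz, passes unchanged.
92 Hz mod fs = 44 Hz.
44 Hz > fs/2 = 24 Hz, folds to fs − 44 Hz = 4 Hz.
44 Hz and 92 Hz both map to 4 Hz.

44 Hz, 92 Hz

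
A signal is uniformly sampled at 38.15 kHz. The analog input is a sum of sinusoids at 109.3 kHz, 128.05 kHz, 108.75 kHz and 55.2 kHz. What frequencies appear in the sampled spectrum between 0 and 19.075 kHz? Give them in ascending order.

5.15 kHz, 5.7 kHz, 13.6 kHz, 17.05 kHz

fs/2 = 19.075 kHz.
109.3 kHz mod fs = 33 kHz.
33 kHz > fs/2 = 19.075 kHz, folds to fs − 33 kHz = 5.15 kHz.
128.05 kHz mod fs = 13.6 kHz.
13.6 kHz ≤ fs/2 = 19.075 kHz, appears at 13.6 kHz.
108.75 kHz mod fs = 32.45 kHz.
32.45 kHz > fs/2 = 19.075 kHz, folds to fs − 32.45 kHz = 5.7 kHz.
55.2 kHz mod fs = 17.05 kHz.
17.05 kHz ≤ fs/2 = 19.075 kHz, appears at 17.05 kHz.
Distinct values: {5.15 kHz, 5.7 kHz, 13.6 kHz, 17.05 kHz}.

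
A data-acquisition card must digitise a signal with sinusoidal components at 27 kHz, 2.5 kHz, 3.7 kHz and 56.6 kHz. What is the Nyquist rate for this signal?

113.2 kHz

Highest-frequency component: 56.6 kHz.
Nyquist rate = 2 × 56.6 kHz = 113.2 kHz.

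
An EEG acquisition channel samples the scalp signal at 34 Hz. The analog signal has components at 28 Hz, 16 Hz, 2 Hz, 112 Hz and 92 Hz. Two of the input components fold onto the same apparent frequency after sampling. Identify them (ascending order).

fs/2 = 17 Hz.
28 Hz > fs/2 = 17 Hz, folds to fs − 28 Hz = 6 Hz.
16 Hz ≤ fs/2 = 17 Hz, passes unchanged.
2 Hz ≤ fs/2 = 17 Hz, passes unchanged.
112 Hz mod fs = 10 Hz.
10 Hz ≤ fs/2 = 17 Hz, appears at 10 Hz.
92 Hz mod fs = 24 Hz.
24 Hz > fs/2 = 17 Hz, folds to fs − 24 Hz = 10 Hz.
92 Hz and 112 Hz both map to 10 Hz.

92 Hz, 112 Hz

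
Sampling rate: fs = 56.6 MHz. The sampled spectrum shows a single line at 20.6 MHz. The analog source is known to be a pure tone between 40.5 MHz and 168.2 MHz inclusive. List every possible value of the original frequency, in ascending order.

77.2 MHz, 92.6 MHz, 133.8 MHz, 149.2 MHz

Frequencies that alias to 20.6 MHz are k·fs ± 20.6 MHz for integer k ≥ 0.
k=0: 20.6 MHz.
k=1: 36 MHz, 77.2 MHz.
k=2: 92.6 MHz, 133.8 MHz.
k=3: 149.2 MHz, 190.4 MHz.
k=4: 205.8 MHz, 247 MHz.
Within [40.5 MHz, 168.2 MHz]: 77.2 MHz, 92.6 MHz, 133.8 MHz, 149.2 MHz.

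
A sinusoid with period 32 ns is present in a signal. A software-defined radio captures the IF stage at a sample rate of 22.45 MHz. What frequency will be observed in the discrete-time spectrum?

T = 32 ns → f = 1/T = 31.25 MHz.
31.25 MHz mod fs = 8.8 MHz.
8.8 MHz ≤ fs/2 = 11.225 MHz, appears at 8.8 MHz.

8.8 MHz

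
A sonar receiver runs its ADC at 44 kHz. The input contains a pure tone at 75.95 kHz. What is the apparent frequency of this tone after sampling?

75.95 kHz mod fs = 31.95 kHz.
31.95 kHz > fs/2 = 22 kHz, folds to fs − 31.95 kHz = 12.05 kHz.

12.05 kHz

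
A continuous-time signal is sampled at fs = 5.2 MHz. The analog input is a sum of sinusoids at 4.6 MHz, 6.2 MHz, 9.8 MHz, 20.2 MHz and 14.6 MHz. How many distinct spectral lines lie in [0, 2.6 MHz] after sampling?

fs/2 = 2.6 MHz.
4.6 MHz > fs/2 = 2.6 MHz, folds to fs − 4.6 MHz = 0.6 MHz.
6.2 MHz mod fs = 1 MHz.
1 MHz ≤ fs/2 = 2.6 MHz, appears at 1 MHz.
9.8 MHz mod fs = 4.6 MHz.
4.6 MHz > fs/2 = 2.6 MHz, folds to fs − 4.6 MHz = 0.6 MHz.
20.2 MHz mod fs = 4.6 MHz.
4.6 MHz > fs/2 = 2.6 MHz, folds to fs − 4.6 MHz = 0.6 MHz.
14.6 MHz mod fs = 4.2 MHz.
4.2 MHz > fs/2 = 2.6 MHz, folds to fs − 4.2 MHz = 1 MHz.
Distinct values: {0.6 MHz, 1 MHz} → 2.

2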